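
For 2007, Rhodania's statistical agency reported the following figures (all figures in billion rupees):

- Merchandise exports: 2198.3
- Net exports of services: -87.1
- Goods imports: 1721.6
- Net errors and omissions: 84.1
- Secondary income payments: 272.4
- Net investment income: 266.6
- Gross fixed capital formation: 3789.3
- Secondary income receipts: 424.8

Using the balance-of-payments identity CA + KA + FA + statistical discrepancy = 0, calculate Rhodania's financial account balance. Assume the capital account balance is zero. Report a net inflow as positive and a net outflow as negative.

-892.7

Goods balance = 2198.3 - 1721.6 = 476.7
Services balance = -87.1
Trade balance (goods + services) = 476.7 + (-87.1) = 389.6
Net primary income = 266.6
Net secondary income = 424.8 - 272.4 = 152.4
Current account = 389.6 + 266.6 + 152.4 = 808.6
Financial account = -(808.6 + 84.1) = -892.7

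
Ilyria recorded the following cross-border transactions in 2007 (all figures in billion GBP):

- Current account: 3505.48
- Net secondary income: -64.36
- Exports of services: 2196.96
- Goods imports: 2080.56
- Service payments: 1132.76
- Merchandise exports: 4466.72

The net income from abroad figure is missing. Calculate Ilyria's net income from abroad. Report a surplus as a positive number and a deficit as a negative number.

119.48

Current account = goods balance + services balance + net primary income + net secondary income
Sum of the known components = 3386.00
Net income from abroad = CA - (known components) = 3505.48 - 3386.00 = 119.48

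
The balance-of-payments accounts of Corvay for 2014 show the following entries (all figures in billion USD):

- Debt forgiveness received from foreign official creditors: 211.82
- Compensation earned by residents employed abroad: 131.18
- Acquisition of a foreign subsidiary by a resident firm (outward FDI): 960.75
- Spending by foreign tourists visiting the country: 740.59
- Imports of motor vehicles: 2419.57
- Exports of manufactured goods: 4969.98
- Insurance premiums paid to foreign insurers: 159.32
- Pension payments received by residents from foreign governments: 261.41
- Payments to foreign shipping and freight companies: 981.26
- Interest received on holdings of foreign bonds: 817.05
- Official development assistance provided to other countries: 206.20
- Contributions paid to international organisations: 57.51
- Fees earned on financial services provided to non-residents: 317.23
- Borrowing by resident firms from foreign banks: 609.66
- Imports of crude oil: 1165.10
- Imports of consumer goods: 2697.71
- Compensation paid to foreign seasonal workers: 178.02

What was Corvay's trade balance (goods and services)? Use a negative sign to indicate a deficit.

-1395.16

Goods: 4969.98 - 2419.57 - 1165.10 - 2697.71 = -1312.40
Services: 740.59 - 981.26 - 159.32 + 317.23 = -82.76
Trade balance = -1312.40 + (-82.76) = -1395.16
(Excluded from the trade balance — capital account: debt forgiveness received from foreign official creditors 211.82; primary income: compensation earned by residents employed abroad 131.18, interest received on holdings of foreign bonds 817.05, compensation paid to foreign seasonal workers 178.02; financial account: acquisition of a foreign subsidiary by a resident firm (outward FDI) 960.75, borrowing by resident firms from foreign banks 609.66; secondary income: pension payments received by residents from foreign governments 261.41, official development assistance provided to other countries 206.20, contributions paid to international organisations 57.51.)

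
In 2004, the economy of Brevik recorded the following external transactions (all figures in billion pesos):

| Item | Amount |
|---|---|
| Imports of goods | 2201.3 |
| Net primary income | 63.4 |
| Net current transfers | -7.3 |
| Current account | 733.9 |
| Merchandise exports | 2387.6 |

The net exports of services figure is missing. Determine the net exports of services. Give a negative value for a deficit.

491.5

Current account = goods balance + services balance + net primary income + net secondary income
Sum of the known components = 242.4
Net exports of services = CA - (known components) = 733.9 - 242.4 = 491.5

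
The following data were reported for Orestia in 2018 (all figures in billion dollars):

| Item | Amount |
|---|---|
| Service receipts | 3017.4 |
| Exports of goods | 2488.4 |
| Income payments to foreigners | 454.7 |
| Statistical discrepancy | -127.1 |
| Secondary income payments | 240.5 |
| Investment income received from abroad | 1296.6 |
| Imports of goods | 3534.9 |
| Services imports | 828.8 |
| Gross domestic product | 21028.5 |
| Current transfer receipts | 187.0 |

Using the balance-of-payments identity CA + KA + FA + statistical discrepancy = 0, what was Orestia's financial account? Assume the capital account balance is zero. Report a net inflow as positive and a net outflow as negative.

-1803.4

Goods balance = 2488.4 - 3534.9 = -1046.5
Services balance = 3017.4 - 828.8 = 2188.6
Trade balance (goods + services) = -1046.5 + 2188.6 = 1142.1
Net primary income = 1296.6 - 454.7 = 841.9
Net secondary income = 187.0 - 240.5 = -53.5
Current account = 1142.1 + 841.9 + (-53.5) = 1930.5
Financial account = -(1930.5 + (-127.1)) = -1803.4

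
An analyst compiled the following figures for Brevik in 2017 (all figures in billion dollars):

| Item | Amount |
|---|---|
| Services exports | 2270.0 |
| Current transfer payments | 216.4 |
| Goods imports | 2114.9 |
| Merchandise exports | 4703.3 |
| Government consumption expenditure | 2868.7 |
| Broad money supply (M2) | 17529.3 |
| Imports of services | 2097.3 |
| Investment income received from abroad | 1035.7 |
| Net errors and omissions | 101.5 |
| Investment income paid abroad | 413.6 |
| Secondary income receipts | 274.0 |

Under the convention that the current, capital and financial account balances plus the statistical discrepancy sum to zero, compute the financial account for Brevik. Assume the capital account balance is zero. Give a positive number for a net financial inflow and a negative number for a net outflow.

Goods balance = 4703.3 - 2114.9 = 2588.4
Services balance = 2270.0 - 2097.3 = 172.7
Trade balance (goods + services) = 2588.4 + 172.7 = 2761.1
Net primary income = 1035.7 - 413.6 = 622.1
Net secondary income = 274.0 - 216.4 = 57.6
Current account = 2761.1 + 622.1 + 57.6 = 3440.8
Financial account = -(3440.8 + 101.5) = -3542.3

-3542.3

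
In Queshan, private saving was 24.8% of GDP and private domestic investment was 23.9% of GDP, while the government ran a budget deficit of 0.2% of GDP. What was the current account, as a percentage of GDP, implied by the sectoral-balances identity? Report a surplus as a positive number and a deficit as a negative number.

By the sectoral-balances identity, CA = (S_private - I) + (T - G).
Private balance = 24.8 - 23.9 = 0.9
Government balance (T - G) = -0.2
CA = 0.9 + (-0.2) = 0.7

0.7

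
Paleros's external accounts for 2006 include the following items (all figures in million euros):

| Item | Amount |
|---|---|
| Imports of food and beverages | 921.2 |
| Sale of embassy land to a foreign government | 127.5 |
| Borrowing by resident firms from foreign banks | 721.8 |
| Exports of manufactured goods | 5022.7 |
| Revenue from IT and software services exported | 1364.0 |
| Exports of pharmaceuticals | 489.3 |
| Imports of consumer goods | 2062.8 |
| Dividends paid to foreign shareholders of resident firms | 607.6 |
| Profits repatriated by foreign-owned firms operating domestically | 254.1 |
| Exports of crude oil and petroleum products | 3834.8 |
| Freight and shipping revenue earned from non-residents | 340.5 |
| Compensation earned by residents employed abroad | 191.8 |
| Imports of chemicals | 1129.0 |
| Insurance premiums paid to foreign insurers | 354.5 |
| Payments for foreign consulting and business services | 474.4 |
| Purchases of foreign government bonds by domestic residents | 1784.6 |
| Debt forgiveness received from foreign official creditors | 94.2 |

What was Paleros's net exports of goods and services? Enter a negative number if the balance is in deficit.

6109.4

Goods: -1129.0 + 3834.8 + 489.3 + 5022.7 - 921.2 - 2062.8 = 5233.8
Services: -474.4 + 1364.0 - 354.5 + 340.5 = 875.6
Trade balance = 5233.8 + 875.6 = 6109.4
(Excluded from the trade balance — capital account: sale of embassy land to a foreign government 127.5, debt forgiveness received from foreign official creditors 94.2; financial account: borrowing by resident firms from foreign banks 721.8, purchases of foreign government bonds by domestic residents 1784.6; primary income: dividends paid to foreign shareholders of resident firms 607.6, profits repatriated by foreign-owned firms operating domestically 254.1, compensation earned by residents employed abroad 191.8.)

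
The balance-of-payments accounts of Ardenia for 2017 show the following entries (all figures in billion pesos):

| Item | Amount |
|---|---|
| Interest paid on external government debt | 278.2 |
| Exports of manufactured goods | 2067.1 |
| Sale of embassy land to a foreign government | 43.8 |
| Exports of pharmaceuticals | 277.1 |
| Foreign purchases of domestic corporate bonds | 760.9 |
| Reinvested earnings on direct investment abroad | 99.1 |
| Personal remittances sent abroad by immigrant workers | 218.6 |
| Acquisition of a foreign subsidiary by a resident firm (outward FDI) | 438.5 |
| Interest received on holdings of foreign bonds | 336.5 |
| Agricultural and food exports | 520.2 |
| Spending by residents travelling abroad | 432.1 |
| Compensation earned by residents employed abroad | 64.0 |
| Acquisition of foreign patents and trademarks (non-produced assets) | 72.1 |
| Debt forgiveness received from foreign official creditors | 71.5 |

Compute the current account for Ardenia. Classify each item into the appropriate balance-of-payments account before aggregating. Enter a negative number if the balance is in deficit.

Goods: 277.1 + 520.2 + 2067.1 = 2864.4
Services: -432.1
Primary income: -278.2 + 64.0 + 99.1 + 336.5 = 221.4
Secondary income: -218.6
Current account = 2864.4 + (-432.1) + 221.4 + (-218.6) = 2435.1
(Excluded from the current account — capital account: sale of embassy land to a foreign government 43.8, acquisition of foreign patents and trademarks (non-produced assets) 72.1, debt forgiveness received from foreign official creditors 71.5; financial account: foreign purchases of domestic corporate bonds 760.9, acquisition of a foreign subsidiary by a resident firm (outward FDI) 438.5.)

2435.1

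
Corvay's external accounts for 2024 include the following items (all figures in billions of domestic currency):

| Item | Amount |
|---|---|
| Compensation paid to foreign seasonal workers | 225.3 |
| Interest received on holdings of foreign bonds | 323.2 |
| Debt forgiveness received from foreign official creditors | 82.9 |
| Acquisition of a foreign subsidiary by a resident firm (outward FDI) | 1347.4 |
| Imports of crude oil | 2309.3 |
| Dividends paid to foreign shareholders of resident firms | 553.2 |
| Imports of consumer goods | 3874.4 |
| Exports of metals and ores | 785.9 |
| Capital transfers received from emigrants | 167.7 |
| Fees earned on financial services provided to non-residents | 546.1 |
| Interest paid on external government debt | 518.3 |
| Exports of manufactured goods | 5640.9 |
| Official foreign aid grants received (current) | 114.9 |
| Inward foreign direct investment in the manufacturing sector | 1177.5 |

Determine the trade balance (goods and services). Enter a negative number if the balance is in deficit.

789.2

Goods: 5640.9 + 785.9 - 2309.3 - 3874.4 = 243.1
Services: 546.1
Trade balance = 243.1 + 546.1 = 789.2
(Excluded from the trade balance — primary income: compensation paid to foreign seasonal workers 225.3, interest received on holdings of foreign bonds 323.2, dividends paid to foreign shareholders of resident firms 553.2, interest paid on external government debt 518.3; capital account: debt forgiveness received from foreign official creditors 82.9, capital transfers received from emigrants 167.7; financial account: acquisition of a foreign subsidiary by a resident firm (outward FDI) 1347.4, inward foreign direct investment in the manufacturing sector 1177.5; secondary income: official foreign aid grants received (current) 114.9.)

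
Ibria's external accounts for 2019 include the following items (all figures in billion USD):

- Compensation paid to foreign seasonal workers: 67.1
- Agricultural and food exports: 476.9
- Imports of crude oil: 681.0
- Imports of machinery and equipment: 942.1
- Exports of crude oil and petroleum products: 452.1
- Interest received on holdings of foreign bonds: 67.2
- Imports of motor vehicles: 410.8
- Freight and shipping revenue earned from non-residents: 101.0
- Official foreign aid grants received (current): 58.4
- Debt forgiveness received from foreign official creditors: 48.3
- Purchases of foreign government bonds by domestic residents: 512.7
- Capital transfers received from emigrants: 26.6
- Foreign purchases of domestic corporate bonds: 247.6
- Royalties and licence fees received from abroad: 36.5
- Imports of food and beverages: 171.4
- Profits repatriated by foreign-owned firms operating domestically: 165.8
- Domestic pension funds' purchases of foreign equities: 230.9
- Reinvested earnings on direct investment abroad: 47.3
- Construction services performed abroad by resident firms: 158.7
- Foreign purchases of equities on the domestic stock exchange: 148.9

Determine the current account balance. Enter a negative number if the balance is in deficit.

Goods: -171.4 - 681.0 + 452.1 - 942.1 - 410.8 + 476.9 = -1276.3
Services: 158.7 + 101.0 + 36.5 = 296.2
Primary income: -67.1 + 47.3 + 67.2 - 165.8 = -118.4
Secondary income: 58.4
Current account = (-1276.3) + 296.2 + (-118.4) + 58.4 = -1040.1
(Excluded from the current account — capital account: debt forgiveness received from foreign official creditors 48.3, capital transfers received from emigrants 26.6; financial account: purchases of foreign government bonds by domestic residents 512.7, foreign purchases of domestic corporate bonds 247.6, domestic pension funds' purchases of foreign equities 230.9, foreign purchases of equities on the domestic stock exchange 148.9.)

-1040.1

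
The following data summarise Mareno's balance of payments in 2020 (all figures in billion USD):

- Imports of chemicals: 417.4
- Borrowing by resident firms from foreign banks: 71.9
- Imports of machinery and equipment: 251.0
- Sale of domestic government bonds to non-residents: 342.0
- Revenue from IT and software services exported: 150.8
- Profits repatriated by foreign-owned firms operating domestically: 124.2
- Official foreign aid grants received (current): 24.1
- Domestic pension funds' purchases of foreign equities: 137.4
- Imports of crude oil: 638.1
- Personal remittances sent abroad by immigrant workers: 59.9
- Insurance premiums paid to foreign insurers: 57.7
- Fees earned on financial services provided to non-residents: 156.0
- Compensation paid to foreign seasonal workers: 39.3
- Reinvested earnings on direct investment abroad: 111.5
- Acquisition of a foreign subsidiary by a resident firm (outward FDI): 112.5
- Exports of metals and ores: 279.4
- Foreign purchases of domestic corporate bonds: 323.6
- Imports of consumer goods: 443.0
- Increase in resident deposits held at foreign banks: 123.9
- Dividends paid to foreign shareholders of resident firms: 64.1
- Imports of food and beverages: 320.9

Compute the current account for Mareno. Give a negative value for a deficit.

Goods: -443.0 - 638.1 - 251.0 - 417.4 - 320.9 + 279.4 = -1791.0
Services: 156.0 - 57.7 + 150.8 = 249.1
Primary income: -124.2 + 111.5 - 39.3 - 64.1 = -116.1
Secondary income: -59.9 + 24.1 = -35.8
Current account = (-1791.0) + 249.1 + (-116.1) + (-35.8) = -1693.8
(Excluded from the current account — financial account: borrowing by resident firms from foreign banks 71.9, sale of domestic government bonds to non-residents 342.0, domestic pension funds' purchases of foreign equities 137.4, acquisition of a foreign subsidiary by a resident firm (outward FDI) 112.5, foreign purchases of domestic corporate bonds 323.6, increase in resident deposits held at foreign banks 123.9.)

-1693.8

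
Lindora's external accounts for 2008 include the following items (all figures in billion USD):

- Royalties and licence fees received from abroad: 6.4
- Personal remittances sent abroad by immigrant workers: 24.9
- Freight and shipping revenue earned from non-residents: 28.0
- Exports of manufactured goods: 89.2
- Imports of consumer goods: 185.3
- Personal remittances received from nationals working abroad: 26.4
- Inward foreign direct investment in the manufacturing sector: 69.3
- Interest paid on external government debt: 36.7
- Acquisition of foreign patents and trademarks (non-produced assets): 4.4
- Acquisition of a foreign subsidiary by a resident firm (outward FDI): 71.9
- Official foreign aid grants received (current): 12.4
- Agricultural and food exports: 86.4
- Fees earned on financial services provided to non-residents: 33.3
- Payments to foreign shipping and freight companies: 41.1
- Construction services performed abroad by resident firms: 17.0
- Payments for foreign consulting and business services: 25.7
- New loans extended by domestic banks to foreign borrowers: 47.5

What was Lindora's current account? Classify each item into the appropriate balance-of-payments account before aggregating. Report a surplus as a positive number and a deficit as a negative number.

-14.6

Goods: 89.2 + 86.4 - 185.3 = -9.7
Services: 17.0 + 28.0 + 6.4 - 25.7 - 41.1 + 33.3 = 17.9
Primary income: -36.7
Secondary income: -24.9 + 12.4 + 26.4 = 13.9
Current account = (-9.7) + 17.9 + (-36.7) + 13.9 = -14.6
(Excluded from the current account — financial account: inward foreign direct investment in the manufacturing sector 69.3, acquisition of a foreign subsidiary by a resident firm (outward FDI) 71.9, new loans extended by domestic banks to foreign borrowers 47.5; capital account: acquisition of foreign patents and trademarks (non-produced assets) 4.4.)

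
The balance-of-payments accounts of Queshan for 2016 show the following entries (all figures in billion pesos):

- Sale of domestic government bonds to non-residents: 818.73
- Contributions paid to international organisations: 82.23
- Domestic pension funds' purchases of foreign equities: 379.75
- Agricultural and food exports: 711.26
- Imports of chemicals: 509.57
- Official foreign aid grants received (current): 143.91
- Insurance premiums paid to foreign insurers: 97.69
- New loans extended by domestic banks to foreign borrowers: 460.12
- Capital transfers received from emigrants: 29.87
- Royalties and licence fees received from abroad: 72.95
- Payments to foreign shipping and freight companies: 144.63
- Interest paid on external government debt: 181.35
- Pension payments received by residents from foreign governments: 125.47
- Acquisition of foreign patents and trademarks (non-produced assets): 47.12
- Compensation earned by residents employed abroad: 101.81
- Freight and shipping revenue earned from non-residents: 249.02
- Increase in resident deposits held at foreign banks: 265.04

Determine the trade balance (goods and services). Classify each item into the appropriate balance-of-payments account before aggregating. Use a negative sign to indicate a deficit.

Goods: -509.57 + 711.26 = 201.69
Services: 72.95 - 144.63 + 249.02 - 97.69 = 79.65
Trade balance = 201.69 + 79.65 = 281.34
(Excluded from the trade balance — financial account: sale of domestic government bonds to non-residents 818.73, domestic pension funds' purchases of foreign equities 379.75, new loans extended by domestic banks to foreign borrowers 460.12, increase in resident deposits held at foreign banks 265.04; secondary income: contributions paid to international organisations 82.23, official foreign aid grants received (current) 143.91, pension payments received by residents from foreign governments 125.47; capital account: capital transfers received from emigrants 29.87, acquisition of foreign patents and trademarks (non-produced assets) 47.12; primary income: interest paid on external government debt 181.35, compensation earned by residents employed abroad 101.81.)

281.34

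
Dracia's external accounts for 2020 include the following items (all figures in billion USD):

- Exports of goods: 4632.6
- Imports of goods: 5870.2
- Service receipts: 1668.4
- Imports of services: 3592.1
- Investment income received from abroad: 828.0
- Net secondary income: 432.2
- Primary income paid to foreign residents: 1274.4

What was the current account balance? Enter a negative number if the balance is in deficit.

-3175.5

Goods balance = 4632.6 - 5870.2 = -1237.6
Services balance = 1668.4 - 3592.1 = -1923.7
Trade balance (goods + services) = -1237.6 + (-1923.7) = -3161.3
Net primary income = 828.0 - 1274.4 = -446.4
Net secondary income = 432.2
Current account = -3161.3 + (-446.4) + 432.2 = -3175.5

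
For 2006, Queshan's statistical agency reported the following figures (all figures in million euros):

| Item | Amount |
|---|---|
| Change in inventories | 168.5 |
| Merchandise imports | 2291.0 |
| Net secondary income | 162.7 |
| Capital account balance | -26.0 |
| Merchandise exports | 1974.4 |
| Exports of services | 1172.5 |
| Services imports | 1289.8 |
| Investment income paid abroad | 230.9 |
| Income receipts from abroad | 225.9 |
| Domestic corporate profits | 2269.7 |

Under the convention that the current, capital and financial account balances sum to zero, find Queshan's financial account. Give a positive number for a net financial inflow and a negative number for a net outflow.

Goods balance = 1974.4 - 2291.0 = -316.6
Services balance = 1172.5 - 1289.8 = -117.3
Trade balance (goods + services) = -316.6 + (-117.3) = -433.9
Net primary income = 225.9 - 230.9 = -5.0
Net secondary income = 162.7
Current account = -433.9 + (-5.0) + 162.7 = -276.2
Financial account = -(-276.2 + (-26.0)) = 302.2

302.2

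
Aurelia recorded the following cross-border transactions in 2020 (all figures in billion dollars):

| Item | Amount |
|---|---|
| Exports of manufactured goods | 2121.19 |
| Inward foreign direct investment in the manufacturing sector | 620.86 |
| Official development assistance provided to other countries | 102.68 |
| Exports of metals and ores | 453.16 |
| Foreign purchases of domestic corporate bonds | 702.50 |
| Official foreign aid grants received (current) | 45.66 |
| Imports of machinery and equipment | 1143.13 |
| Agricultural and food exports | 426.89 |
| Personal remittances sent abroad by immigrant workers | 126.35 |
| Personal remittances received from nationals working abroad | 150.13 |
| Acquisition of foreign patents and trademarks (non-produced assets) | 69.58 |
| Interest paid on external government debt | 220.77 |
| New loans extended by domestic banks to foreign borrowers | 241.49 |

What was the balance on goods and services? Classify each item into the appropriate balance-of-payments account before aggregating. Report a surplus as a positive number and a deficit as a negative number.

1858.11

Goods: 426.89 + 453.16 + 2121.19 - 1143.13 = 1858.11
Trade balance = 1858.11 + 0.00 = 1858.11
(Excluded from the trade balance — financial account: inward foreign direct investment in the manufacturing sector 620.86, foreign purchases of domestic corporate bonds 702.50, new loans extended by domestic banks to foreign borrowers 241.49; secondary income: official development assistance provided to other countries 102.68, official foreign aid grants received (current) 45.66, personal remittances sent abroad by immigrant workers 126.35, personal remittances received from nationals working abroad 150.13; capital account: acquisition of foreign patents and trademarks (non-produced assets) 69.58; primary income: interest paid on external government debt 220.77.)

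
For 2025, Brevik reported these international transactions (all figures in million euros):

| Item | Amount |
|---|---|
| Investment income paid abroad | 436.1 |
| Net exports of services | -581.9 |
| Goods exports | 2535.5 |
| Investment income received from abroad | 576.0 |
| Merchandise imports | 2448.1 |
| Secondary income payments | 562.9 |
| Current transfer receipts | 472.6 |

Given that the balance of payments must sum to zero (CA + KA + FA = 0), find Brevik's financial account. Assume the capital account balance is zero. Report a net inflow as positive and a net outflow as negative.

Goods balance = 2535.5 - 2448.1 = 87.4
Services balance = -581.9
Trade balance (goods + services) = 87.4 + (-581.9) = -494.5
Net primary income = 576.0 - 436.1 = 139.9
Net secondary income = 472.6 - 562.9 = -90.3
Current account = -494.5 + 139.9 + (-90.3) = -444.9
Financial account = -(-444.9) = 444.9

444.9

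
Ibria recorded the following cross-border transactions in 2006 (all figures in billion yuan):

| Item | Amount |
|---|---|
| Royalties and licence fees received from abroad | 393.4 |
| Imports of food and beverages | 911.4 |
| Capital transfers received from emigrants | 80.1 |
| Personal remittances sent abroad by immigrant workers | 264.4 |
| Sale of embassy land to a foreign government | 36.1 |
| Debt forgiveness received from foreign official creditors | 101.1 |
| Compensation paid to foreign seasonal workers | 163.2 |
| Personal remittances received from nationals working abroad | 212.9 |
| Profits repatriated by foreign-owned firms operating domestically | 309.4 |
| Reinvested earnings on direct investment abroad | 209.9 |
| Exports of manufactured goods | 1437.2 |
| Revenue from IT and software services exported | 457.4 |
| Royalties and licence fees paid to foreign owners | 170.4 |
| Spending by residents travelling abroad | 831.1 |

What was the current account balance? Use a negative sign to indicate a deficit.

60.9

Goods: 1437.2 - 911.4 = 525.8
Services: 457.4 - 831.1 + 393.4 - 170.4 = -150.7
Primary income: -163.2 - 309.4 + 209.9 = -262.7
Secondary income: -264.4 + 212.9 = -51.5
Current account = 525.8 + (-150.7) + (-262.7) + (-51.5) = 60.9
(Excluded from the current account — capital account: capital transfers received from emigrants 80.1, sale of embassy land to a foreign government 36.1, debt forgiveness received from foreign official creditors 101.1.)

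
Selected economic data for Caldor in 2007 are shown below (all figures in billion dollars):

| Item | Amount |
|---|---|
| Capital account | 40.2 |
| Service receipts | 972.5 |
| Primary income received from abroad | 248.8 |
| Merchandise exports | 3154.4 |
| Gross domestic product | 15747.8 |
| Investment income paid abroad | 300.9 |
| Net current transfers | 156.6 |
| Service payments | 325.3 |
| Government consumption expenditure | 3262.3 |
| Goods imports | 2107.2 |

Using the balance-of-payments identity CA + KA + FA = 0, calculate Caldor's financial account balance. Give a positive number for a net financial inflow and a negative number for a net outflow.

Goods balance = 3154.4 - 2107.2 = 1047.2
Services balance = 972.5 - 325.3 = 647.2
Trade balance (goods + services) = 1047.2 + 647.2 = 1694.4
Net primary income = 248.8 - 300.9 = -52.1
Net secondary income = 156.6
Current account = 1694.4 + (-52.1) + 156.6 = 1798.9
Financial account = -(1798.9 + 40.2) = -1839.1

-1839.1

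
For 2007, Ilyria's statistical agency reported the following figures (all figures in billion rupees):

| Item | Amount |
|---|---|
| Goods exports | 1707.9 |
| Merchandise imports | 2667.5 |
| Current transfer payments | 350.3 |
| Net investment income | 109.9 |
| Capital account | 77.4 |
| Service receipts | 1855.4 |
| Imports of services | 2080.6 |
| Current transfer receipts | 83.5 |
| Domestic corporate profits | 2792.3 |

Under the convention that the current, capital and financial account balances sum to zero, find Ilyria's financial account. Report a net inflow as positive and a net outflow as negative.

Goods balance = 1707.9 - 2667.5 = -959.6
Services balance = 1855.4 - 2080.6 = -225.2
Trade balance (goods + services) = -959.6 + (-225.2) = -1184.8
Net primary income = 109.9
Net secondary income = 83.5 - 350.3 = -266.8
Current account = -1184.8 + 109.9 + (-266.8) = -1341.7
Financial account = -(-1341.7 + 77.4) = 1264.3

1264.3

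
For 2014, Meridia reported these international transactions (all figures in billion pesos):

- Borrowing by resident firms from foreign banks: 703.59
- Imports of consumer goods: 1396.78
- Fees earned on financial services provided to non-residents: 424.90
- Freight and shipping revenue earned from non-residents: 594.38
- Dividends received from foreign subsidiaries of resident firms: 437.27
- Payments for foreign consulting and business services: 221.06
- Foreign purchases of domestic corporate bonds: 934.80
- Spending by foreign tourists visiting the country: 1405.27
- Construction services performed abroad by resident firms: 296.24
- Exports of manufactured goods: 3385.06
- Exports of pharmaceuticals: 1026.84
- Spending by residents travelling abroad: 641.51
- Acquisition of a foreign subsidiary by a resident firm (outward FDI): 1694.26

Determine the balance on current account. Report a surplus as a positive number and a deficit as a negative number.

Goods: 3385.06 - 1396.78 + 1026.84 = 3015.12
Services: 424.90 + 296.24 + 1405.27 - 641.51 + 594.38 - 221.06 = 1858.22
Primary income: 437.27
Current account = 3015.12 + 1858.22 + 437.27 = 5310.61
(Excluded from the current account — financial account: borrowing by resident firms from foreign banks 703.59, foreign purchases of domestic corporate bonds 934.80, acquisition of a foreign subsidiary by a resident firm (outward FDI) 1694.26.)

5310.61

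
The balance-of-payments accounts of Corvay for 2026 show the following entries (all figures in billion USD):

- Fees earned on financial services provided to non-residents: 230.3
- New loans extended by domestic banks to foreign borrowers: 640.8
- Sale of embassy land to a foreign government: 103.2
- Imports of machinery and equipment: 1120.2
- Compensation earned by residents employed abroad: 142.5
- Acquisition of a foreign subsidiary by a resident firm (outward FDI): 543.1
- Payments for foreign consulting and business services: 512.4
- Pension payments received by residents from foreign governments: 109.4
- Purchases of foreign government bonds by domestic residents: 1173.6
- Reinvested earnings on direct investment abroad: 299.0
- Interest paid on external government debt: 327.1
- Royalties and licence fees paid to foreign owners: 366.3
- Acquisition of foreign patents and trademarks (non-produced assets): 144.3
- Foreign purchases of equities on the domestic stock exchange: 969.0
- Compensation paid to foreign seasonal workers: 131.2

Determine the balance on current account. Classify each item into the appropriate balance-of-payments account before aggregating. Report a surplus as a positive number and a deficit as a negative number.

-1676.0

Goods: -1120.2
Services: 230.3 - 512.4 - 366.3 = -648.4
Primary income: 142.5 - 327.1 - 131.2 + 299.0 = -16.8
Secondary income: 109.4
Current account = (-1120.2) + (-648.4) + (-16.8) + 109.4 = -1676.0
(Excluded from the current account — financial account: new loans extended by domestic banks to foreign borrowers 640.8, acquisition of a foreign subsidiary by a resident firm (outward FDI) 543.1, purchases of foreign government bonds by domestic residents 1173.6, foreign purchases of equities on the domestic stock exchange 969.0; capital account: sale of embassy land to a foreign government 103.2, acquisition of foreign patents and trademarks (non-produced assets) 144.3.)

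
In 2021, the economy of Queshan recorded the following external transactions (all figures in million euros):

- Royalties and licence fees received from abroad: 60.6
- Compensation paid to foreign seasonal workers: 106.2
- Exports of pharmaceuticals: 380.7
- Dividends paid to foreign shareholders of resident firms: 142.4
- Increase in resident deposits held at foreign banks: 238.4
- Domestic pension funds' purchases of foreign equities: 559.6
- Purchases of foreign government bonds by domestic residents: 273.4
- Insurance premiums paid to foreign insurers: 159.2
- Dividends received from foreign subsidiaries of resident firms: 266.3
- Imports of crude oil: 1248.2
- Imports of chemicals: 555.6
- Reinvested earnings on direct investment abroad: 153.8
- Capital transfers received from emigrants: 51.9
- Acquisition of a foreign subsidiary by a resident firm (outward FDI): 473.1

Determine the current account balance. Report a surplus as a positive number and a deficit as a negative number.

-1350.2

Goods: 380.7 - 1248.2 - 555.6 = -1423.1
Services: -159.2 + 60.6 = -98.6
Primary income: 153.8 - 142.4 - 106.2 + 266.3 = 171.5
Current account = (-1423.1) + (-98.6) + 171.5 = -1350.2
(Excluded from the current account — financial account: increase in resident deposits held at foreign banks 238.4, domestic pension funds' purchases of foreign equities 559.6, purchases of foreign government bonds by domestic residents 273.4, acquisition of a foreign subsidiary by a resident firm (outward FDI) 473.1; capital account: capital transfers received from emigrants 51.9.)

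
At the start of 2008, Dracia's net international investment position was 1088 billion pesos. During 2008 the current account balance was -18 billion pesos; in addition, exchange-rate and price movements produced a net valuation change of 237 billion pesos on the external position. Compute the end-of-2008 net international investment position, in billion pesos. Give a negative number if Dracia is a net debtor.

Change in NIIP = current account + net valuation change = -18 + 237 = 219
End-of-year NIIP = 1088 + 219 = 1307

1307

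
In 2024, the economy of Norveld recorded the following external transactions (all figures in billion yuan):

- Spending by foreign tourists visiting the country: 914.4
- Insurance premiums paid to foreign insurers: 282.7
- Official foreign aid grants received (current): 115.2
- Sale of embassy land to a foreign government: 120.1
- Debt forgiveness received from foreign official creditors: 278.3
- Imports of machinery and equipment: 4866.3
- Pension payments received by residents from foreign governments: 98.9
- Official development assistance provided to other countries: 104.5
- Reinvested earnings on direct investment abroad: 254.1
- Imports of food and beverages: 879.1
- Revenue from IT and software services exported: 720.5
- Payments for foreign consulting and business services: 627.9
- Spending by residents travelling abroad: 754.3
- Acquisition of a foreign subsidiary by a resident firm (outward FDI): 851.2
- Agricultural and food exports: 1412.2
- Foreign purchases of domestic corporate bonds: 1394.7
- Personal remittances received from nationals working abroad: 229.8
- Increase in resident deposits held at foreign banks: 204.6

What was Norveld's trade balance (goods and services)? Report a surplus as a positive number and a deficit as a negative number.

Goods: -879.1 - 4866.3 + 1412.2 = -4333.2
Services: -754.3 + 914.4 - 627.9 + 720.5 - 282.7 = -30.0
Trade balance = -4333.2 + (-30.0) = -4363.2
(Excluded from the trade balance — secondary income: official foreign aid grants received (current) 115.2, pension payments received by residents from foreign governments 98.9, official development assistance provided to other countries 104.5, personal remittances received from nationals working abroad 229.8; capital account: sale of embassy land to a foreign government 120.1, debt forgiveness received from foreign official creditors 278.3; primary income: reinvested earnings on direct investment abroad 254.1; financial account: acquisition of a foreign subsidiary by a resident firm (outward FDI) 851.2, foreign purchases of domestic corporate bonds 1394.7, increase in resident deposits held at foreign banks 204.6.)

-4363.2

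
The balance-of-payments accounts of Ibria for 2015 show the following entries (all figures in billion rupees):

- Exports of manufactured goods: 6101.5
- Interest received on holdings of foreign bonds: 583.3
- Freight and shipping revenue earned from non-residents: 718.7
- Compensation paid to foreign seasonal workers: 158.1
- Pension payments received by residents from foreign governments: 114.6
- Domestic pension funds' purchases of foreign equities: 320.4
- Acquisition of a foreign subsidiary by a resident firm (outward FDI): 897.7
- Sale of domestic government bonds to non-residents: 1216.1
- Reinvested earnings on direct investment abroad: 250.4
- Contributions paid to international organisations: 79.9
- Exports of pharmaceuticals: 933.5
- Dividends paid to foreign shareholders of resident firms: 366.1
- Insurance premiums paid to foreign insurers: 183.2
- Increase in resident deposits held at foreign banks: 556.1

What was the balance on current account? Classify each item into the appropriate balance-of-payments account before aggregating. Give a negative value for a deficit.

Goods: 933.5 + 6101.5 = 7035.0
Services: 718.7 - 183.2 = 535.5
Primary income: 250.4 + 583.3 - 158.1 - 366.1 = 309.5
Secondary income: 114.6 - 79.9 = 34.7
Current account = 7035.0 + 535.5 + 309.5 + 34.7 = 7914.7
(Excluded from the current account — financial account: domestic pension funds' purchases of foreign equities 320.4, acquisition of a foreign subsidiary by a resident firm (outward FDI) 897.7, sale of domestic government bonds to non-residents 1216.1, increase in resident deposits held at foreign banks 556.1.)

7914.7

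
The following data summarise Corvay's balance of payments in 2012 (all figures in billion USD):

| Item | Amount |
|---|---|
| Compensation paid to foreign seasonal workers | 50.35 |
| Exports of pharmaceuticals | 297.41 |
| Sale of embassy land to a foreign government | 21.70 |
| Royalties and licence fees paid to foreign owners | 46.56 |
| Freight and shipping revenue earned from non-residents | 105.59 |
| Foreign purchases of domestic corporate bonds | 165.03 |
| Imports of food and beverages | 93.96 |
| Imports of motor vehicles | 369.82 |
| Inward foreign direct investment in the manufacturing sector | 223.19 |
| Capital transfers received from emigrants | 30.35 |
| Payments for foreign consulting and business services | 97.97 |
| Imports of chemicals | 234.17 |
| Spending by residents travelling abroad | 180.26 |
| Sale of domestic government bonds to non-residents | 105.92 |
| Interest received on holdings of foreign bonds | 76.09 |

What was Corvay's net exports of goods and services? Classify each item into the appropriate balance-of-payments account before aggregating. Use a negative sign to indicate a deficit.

Goods: -234.17 + 297.41 - 93.96 - 369.82 = -400.54
Services: 105.59 - 46.56 - 97.97 - 180.26 = -219.20
Trade balance = -400.54 + (-219.20) = -619.74
(Excluded from the trade balance — primary income: compensation paid to foreign seasonal workers 50.35, interest received on holdings of foreign bonds 76.09; capital account: sale of embassy land to a foreign government 21.70, capital transfers received from emigrants 30.35; financial account: foreign purchases of domestic corporate bonds 165.03, inward foreign direct investment in the manufacturing sector 223.19, sale of domestic government bonds to non-residents 105.92.)

-619.74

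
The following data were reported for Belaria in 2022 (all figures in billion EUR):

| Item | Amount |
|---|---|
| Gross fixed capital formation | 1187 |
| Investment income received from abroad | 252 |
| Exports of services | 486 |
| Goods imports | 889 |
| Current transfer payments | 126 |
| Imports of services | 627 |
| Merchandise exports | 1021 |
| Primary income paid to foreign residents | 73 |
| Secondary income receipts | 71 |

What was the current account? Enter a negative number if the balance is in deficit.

Goods balance = 1021 - 889 = 132
Services balance = 486 - 627 = -141
Trade balance (goods + services) = 132 + (-141) = -9
Net primary income = 252 - 73 = 179
Net secondary income = 71 - 126 = -55
Current account = -9 + 179 + (-55) = 115

115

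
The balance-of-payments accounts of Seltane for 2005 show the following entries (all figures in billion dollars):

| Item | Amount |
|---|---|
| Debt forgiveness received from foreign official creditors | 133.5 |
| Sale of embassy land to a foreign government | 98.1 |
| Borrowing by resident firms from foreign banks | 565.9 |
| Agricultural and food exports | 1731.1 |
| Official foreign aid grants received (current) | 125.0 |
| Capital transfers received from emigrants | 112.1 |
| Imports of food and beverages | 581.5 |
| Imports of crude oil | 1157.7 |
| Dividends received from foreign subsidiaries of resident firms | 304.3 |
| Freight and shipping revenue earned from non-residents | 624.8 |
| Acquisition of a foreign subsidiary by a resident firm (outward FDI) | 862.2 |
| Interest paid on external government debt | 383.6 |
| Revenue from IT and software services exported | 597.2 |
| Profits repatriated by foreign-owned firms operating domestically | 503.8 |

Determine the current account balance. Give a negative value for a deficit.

Goods: 1731.1 - 1157.7 - 581.5 = -8.1
Services: 597.2 + 624.8 = 1222.0
Primary income: -383.6 - 503.8 + 304.3 = -583.1
Secondary income: 125.0
Current account = (-8.1) + 1222.0 + (-583.1) + 125.0 = 755.8
(Excluded from the current account — capital account: debt forgiveness received from foreign official creditors 133.5, sale of embassy land to a foreign government 98.1, capital transfers received from emigrants 112.1; financial account: borrowing by resident firms from foreign banks 565.9, acquisition of a foreign subsidiary by a resident firm (outward FDI) 862.2.)

755.8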